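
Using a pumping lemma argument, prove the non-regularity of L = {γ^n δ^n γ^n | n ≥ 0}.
Assume L is regular with pumping length p. Idea: pumping the first γ-block unbalances it against the other two.
Choose s = γ^p δ^p γ^p ∈ L (|s| = 3p ≥ p). By the pumping lemma, s = xyz with |xy| ≤ p, |y| > 0, so y = γ^k with k ≥ 1, inside the first γ-block. Then xy²z = γ^(p+k) δ^p γ^p. The first block has length p+k ≠ p, so the three block lengths are no longer equal and xy²z ∉ L.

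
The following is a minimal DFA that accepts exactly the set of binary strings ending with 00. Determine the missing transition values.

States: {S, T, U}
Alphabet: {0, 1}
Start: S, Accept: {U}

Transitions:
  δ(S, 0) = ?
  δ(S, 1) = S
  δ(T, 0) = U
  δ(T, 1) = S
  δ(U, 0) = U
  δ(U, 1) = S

From the language and accept set, identify what each state tracks — S: last symbol not 0; T: one trailing 0; U: two trailing 0's.
Each missing δ(q, a) is the state matching the new tracked value after reading a.
δ(S, 0) = T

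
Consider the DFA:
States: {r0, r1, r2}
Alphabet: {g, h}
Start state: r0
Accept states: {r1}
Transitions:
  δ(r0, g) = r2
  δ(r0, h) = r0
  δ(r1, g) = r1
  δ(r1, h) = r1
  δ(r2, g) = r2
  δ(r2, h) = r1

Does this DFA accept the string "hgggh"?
Processing string "hgggh":
  r0 --h--> r0
  r0 --g--> r2
  r2 --g--> r2
  r2 --g--> r2
  r2 --h--> r1
Final state: r1
Accept states: {r1}
Yes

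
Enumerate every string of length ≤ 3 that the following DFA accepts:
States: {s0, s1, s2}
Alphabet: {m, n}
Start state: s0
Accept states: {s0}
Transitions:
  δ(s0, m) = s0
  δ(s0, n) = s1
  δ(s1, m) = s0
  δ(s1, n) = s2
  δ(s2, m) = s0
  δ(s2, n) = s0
ε, m, mm, nm, mmm, mnm, nmm, nnm, nnn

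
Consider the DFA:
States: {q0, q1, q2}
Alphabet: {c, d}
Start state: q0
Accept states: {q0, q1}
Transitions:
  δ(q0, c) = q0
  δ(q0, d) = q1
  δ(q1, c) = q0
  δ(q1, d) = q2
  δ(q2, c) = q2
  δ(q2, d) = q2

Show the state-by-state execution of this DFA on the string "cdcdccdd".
read 'c': q0 → q0
  read 'd': q0 → q1
  read 'c': q1 → q0
  read 'd': q0 → q1
  read 'c': q1 → q0
  read 'c': q0 → q0
  read 'd': q0 → q1
  read 'd': q1 → q2
q0 -> q0 -> q1 -> q0 -> q1 -> q0 -> q0 -> q1 -> q2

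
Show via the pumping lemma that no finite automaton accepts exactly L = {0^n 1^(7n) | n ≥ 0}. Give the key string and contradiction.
Assume L is regular with pumping length p. Idea: pumping the 0-block breaks the 1:7 ratio.
Choose s = 0^p 1^(7p) (length 8p ≥ p). By the pumping lemma, s = xyz with |xy| ≤ p, |y| > 0, so y = 0^k with k ≥ 1. Then xy²z = 0^(p+k) 1^(7p). For this to be in L we would need 7p = 7(p+k), i.e. 7k = 0, contradicting k ≥ 1. So xy²z ∉ L.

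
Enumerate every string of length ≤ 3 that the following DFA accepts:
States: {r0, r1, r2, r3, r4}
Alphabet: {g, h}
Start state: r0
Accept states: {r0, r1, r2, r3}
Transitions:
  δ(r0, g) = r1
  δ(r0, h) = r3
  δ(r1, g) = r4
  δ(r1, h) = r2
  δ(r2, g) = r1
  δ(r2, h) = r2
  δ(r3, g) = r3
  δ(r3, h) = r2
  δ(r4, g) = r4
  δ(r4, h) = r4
ε, g, h, gh, hg, hh, ghg, ghh, hgg, hgh, hhg, hhh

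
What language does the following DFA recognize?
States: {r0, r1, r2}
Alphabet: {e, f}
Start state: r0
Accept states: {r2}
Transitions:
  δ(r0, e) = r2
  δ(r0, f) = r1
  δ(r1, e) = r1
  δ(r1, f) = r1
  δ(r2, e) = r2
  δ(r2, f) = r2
Testing a few strings:
  'ff' → reject
  'f' → reject
  'eff' → accept
  'ef' → accept
State roles: r0=no input read; r1=started with f (dead); r2=started with e
All strings over {e,f} starting with e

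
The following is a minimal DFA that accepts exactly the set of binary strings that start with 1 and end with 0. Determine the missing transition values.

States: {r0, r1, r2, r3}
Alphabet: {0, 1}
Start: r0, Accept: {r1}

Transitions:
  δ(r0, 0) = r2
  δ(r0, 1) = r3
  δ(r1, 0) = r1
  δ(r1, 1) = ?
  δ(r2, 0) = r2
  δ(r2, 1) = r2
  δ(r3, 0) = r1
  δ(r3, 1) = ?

From the language and accept set, identify what each state tracks — r0: no input read; r1: started with 1, last symbol 0; r2: started with 0 (dead); r3: started with 1, last symbol 1.
Each missing δ(q, a) is the state matching the new tracked value after reading a.
δ(r1, 1) = r3; δ(r3, 1) = r3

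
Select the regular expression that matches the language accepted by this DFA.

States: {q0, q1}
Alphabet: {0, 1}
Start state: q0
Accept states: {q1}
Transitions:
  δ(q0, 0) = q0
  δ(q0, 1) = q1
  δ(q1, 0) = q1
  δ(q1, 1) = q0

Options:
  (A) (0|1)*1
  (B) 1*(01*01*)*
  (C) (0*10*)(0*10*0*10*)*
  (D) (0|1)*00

Check each option against the DFA on short strings; one disagreement eliminates an option:
  (A) (0|1)*1: on '10' the DFA goes q0 → q1 → q1 and accepts (q1 ∈ Accept), but the regex does not match it → eliminate
  (B) 1*(01*01*)*: on ε the DFA stays in q0 and rejects (q0 ∉ Accept), but the regex matches it → eliminate
  (C) (0*10*)(0*10*0*10*)*: agrees with the DFA on every string of length ≤ 6
  (D) (0|1)*00: on '1' the DFA goes q0 → q1 and accepts (q1 ∈ Accept), but the regex does not match it → eliminate
Only (C) is consistent with the DFA.
(C) (0*10*)(0*10*0*10*)*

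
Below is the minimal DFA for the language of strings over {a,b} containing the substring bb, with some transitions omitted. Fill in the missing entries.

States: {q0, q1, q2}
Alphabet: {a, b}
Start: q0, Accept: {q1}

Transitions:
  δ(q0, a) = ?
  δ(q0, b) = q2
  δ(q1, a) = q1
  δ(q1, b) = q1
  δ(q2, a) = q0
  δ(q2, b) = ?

From the language and accept set, identify what each state tracks — q0: no progress toward bb; q1: substring bb seen; q2: one trailing b.
Each missing δ(q, a) is the state matching the new tracked value after reading a.
δ(q0, a) = q0; δ(q2, b) = q1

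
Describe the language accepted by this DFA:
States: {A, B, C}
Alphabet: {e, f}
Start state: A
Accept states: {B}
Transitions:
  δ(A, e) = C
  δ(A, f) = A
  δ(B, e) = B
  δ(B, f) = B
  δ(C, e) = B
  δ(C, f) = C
Testing a few strings:
  'ffee' → accept
  'ef' → reject
  'e' → reject
  'fee' → accept
State roles: A=zero e's seen; B=≥ two e's seen; C=one e seen
All strings over {e,f} containing at least two e's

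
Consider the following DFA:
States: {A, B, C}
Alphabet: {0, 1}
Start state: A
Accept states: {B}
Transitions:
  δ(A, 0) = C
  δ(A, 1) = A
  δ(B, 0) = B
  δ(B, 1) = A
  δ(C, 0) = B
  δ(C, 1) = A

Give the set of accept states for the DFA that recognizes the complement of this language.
Complement accept states = All states \ Original accept states
= {A, B, C} \ {B}
{A, C}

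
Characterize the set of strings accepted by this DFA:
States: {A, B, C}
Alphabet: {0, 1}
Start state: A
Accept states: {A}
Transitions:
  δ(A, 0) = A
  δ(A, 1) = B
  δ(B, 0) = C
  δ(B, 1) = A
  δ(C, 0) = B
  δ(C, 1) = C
Testing a few strings:
  '0' → accept
  '0101' → reject
  '1110' → reject
  '001' → reject
State roles: A=value ≡ 0 (mod 3); B=value ≡ 1 (mod 3); C=value ≡ 2 (mod 3)
All binary strings representing a multiple of 3 (read in base 2; leading zeros allowed and ε counts as 0)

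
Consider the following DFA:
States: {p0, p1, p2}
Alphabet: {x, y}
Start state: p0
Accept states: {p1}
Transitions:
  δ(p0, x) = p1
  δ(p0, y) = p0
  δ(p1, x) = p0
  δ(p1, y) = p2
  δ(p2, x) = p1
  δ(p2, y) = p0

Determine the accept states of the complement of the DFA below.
Complement accept states = All states \ Original accept states
= {p0, p1, p2} \ {p1}
{p0, p2}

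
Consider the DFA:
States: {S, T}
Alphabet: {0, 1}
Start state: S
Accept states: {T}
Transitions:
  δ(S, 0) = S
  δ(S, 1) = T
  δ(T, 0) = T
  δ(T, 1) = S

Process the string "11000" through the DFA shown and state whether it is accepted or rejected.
Processing string "11000":
  S --1--> T
  T --1--> S
  S --0--> S
  S --0--> S
  S --0--> S
Final state: S
Accept states: {T}
No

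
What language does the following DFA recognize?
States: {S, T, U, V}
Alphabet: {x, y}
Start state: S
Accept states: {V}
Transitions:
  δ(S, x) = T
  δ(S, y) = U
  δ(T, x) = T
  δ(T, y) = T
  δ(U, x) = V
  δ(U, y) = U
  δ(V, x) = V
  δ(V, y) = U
Testing a few strings:
  'x' → reject
  'xxxx' → reject
  'xx' → reject
  'xxxy' → reject
State roles: S=no input read; T=started with x (dead); U=started with y, last symbol y; V=started with y, last symbol x
All strings over {x,y} that start with y and end with x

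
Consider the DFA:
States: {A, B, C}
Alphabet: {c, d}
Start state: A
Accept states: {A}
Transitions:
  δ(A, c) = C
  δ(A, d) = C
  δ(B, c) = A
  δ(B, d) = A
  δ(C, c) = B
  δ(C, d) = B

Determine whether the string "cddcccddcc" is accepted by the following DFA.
Processing string "cddcccddcc":
  A --c--> C
  C --d--> B
  B --d--> A
  A --c--> C
  C --c--> B
  B --c--> A
  A --d--> C
  C --d--> B
  B --c--> A
  A --c--> C
Final state: C
Accept states: {A}
No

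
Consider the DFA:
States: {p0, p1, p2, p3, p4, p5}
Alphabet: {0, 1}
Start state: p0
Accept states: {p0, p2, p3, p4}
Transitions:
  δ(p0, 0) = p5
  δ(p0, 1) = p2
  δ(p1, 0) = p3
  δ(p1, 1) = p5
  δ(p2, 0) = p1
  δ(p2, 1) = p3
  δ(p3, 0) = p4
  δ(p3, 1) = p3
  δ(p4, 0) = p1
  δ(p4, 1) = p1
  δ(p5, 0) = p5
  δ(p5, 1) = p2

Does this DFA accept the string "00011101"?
Processing string "00011101":
  p0 --0--> p5
  p5 --0--> p5
  p5 --0--> p5
  p5 --1--> p2
  p2 --1--> p3
  p3 --1--> p3
  p3 --0--> p4
  p4 --1--> p1
Final state: p1
Accept states: {p0, p2, p3, p4}
No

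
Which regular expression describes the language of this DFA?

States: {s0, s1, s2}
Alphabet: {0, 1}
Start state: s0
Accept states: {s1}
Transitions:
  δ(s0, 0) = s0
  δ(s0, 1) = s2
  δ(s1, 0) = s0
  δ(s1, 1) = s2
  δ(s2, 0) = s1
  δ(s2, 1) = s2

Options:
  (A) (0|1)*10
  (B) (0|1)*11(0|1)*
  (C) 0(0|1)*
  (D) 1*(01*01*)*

Check each option against the DFA on short strings; one disagreement eliminates an option:
  (A) (0|1)*10: agrees with the DFA on every string of length ≤ 6
  (B) (0|1)*11(0|1)*: on '10' the DFA goes s0 → s2 → s1 and accepts (s1 ∈ Accept), but the regex does not match it → eliminate
  (C) 0(0|1)*: on '0' the DFA goes s0 → s0 and rejects (s0 ∉ Accept), but the regex matches it → eliminate
  (D) 1*(01*01*)*: on ε the DFA stays in s0 and rejects (s0 ∉ Accept), but the regex matches it → eliminate
Only (A) is consistent with the DFA.
(A) (0|1)*10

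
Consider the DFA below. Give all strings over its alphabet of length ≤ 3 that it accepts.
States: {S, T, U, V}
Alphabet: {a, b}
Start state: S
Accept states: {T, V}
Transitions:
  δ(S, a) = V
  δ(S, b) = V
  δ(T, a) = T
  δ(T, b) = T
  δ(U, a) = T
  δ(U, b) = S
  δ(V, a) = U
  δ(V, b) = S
a, b, aaa, aba, abb, baa, bba, bbb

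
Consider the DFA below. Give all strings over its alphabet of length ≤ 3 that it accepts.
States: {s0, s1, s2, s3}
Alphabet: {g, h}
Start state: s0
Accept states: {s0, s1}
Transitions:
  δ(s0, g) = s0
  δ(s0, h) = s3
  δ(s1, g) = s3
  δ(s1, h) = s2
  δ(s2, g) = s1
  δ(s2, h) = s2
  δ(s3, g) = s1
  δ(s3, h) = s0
ε, g, gg, hg, hh, ggg, ghg, ghh, hhg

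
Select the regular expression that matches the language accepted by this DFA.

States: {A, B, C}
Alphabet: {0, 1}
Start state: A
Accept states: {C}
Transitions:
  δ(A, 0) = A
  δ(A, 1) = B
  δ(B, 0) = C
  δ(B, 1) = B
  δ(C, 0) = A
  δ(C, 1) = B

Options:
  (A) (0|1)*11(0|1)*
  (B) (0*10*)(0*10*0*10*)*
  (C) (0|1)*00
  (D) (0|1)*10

Check each option against the DFA on short strings; one disagreement eliminates an option:
  (A) (0|1)*11(0|1)*: on '10' the DFA goes A → B → C and accepts (C ∈ Accept), but the regex does not match it → eliminate
  (B) (0*10*)(0*10*0*10*)*: on '1' the DFA goes A → B and rejects (B ∉ Accept), but the regex matches it → eliminate
  (C) (0|1)*00: on '00' the DFA goes A → A → A and rejects (A ∉ Accept), but the regex matches it → eliminate
  (D) (0|1)*10: agrees with the DFA on every string of length ≤ 6
Only (D) is consistent with the DFA.
(D) (0|1)*10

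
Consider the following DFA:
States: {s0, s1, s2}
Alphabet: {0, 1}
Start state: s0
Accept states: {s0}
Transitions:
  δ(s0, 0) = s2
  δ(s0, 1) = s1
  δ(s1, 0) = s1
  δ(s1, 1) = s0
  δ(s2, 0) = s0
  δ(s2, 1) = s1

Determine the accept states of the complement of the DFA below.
Complement accept states = All states \ Original accept states
= {s0, s1, s2} \ {s0}
{s1, s2}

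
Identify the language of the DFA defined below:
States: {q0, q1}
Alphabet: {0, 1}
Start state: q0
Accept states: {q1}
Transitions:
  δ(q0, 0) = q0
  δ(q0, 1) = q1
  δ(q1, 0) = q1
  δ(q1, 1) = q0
Testing a few strings:
  '1' → accept
  '11' → reject
  '100' → accept
  '0' → reject
State roles: q0=even number of 1's so far; q1=odd number of 1's so far
All binary strings with an odd number of 1's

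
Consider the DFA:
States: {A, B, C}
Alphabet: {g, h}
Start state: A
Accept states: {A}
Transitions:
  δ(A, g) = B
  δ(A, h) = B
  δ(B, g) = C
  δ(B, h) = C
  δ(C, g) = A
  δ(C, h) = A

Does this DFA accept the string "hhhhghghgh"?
Processing string "hhhhghghgh":
  A --h--> B
  B --h--> C
  C --h--> A
  A --h--> B
  B --g--> C
  C --h--> A
  A --g--> B
  B --h--> C
  C --g--> A
  A --h--> B
Final state: B
Accept states: {A}
No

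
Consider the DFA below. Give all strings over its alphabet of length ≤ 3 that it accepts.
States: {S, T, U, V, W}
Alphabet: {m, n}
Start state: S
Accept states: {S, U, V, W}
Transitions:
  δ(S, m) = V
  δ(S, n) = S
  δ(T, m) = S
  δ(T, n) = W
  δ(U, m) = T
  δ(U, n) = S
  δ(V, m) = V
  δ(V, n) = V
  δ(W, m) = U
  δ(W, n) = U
ε, m, n, mm, mn, nm, nn, mmm, mmn, mnm, mnn, nmm, nmn, nnm, nnn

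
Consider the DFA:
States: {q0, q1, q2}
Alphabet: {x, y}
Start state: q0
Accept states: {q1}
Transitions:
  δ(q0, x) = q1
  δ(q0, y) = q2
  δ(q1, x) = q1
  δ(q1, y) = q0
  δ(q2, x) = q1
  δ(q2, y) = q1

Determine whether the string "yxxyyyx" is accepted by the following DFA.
Processing string "yxxyyyx":
  q0 --y--> q2
  q2 --x--> q1
  q1 --x--> q1
  q1 --y--> q0
  q0 --y--> q2
  q2 --y--> q1
  q1 --x--> q1
Final state: q1
Accept states: {q1}
Yes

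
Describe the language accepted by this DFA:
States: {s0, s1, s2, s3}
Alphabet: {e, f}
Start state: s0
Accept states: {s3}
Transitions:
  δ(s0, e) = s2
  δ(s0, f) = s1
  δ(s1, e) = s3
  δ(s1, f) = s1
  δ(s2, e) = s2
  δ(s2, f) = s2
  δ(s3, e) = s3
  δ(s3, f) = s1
Testing a few strings:
  'effe' → reject
  'e' → reject
  'feee' → accept
  'eefe' → reject
State roles: s0=no input read; s1=started with f, last symbol f; s2=started with e (dead); s3=started with f, last symbol e
All strings over {e,f} that start with f and end with e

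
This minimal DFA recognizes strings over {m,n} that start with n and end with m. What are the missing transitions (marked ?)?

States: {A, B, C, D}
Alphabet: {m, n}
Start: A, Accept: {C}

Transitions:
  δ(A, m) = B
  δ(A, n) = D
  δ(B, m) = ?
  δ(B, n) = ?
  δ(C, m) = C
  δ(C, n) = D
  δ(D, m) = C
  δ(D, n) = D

From the language and accept set, identify what each state tracks — A: no input read; B: started with m (dead); C: started with n, last symbol m; D: started with n, last symbol n.
Each missing δ(q, a) is the state matching the new tracked value after reading a.
δ(B, m) = B; δ(B, n) = B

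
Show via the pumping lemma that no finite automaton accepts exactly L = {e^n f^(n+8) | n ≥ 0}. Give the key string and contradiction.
Assume L is regular with pumping length p. Idea: pumping the e-block breaks the fixed offset of 8.
Choose s = e^p f^(p+8) ∈ L. By the pumping lemma, s = xyz with |xy| ≤ p, |y| > 0, so y = e^k with k ≥ 1. Then xy²z = e^(p+k) f^(p+8). For this to be in L we would need p+8 = (p+k)+8, i.e. k = 0, contradicting k ≥ 1. So xy²z ∉ L.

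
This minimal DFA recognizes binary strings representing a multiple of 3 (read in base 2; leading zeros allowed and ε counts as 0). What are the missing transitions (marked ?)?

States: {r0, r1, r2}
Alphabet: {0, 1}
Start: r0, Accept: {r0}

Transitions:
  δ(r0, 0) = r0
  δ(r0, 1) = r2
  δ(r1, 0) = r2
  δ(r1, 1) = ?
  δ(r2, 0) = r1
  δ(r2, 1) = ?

From the language and accept set, identify what each state tracks — r0: value ≡ 0 (mod 3); r1: value ≡ 2 (mod 3); r2: value ≡ 1 (mod 3).
Each missing δ(q, a) is the state matching the new tracked value after reading a.
δ(r1, 1) = r1; δ(r2, 1) = r0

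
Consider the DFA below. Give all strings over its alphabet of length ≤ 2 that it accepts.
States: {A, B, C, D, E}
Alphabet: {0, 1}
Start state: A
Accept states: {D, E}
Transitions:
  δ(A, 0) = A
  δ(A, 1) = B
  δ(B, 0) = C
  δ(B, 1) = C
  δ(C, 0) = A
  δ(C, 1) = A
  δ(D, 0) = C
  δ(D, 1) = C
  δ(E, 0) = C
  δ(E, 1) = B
None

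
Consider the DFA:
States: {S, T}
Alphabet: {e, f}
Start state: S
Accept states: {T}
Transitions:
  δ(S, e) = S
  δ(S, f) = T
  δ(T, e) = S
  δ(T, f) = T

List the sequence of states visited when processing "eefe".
read 'e': S → S
  read 'e': S → S
  read 'f': S → T
  read 'e': T → S
S -> S -> S -> T -> S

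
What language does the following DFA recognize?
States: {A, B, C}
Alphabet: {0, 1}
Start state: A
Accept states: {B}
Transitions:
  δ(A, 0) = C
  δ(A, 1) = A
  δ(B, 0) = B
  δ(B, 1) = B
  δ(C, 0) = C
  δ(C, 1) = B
Testing a few strings:
  '10' → reject
  '011' → accept
  '0' → reject
  '111' → reject
State roles: A=no 0 seen yet; B=substring 01 seen; C=seen a 0, waiting for 1
All binary strings containing the substring 01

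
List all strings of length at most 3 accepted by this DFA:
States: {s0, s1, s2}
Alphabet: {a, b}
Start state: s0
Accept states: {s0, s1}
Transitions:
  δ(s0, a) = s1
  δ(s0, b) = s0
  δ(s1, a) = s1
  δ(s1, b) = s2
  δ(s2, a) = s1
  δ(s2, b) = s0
ε, a, b, aa, ba, bb, aaa, aba, abb, baa, bba, bbb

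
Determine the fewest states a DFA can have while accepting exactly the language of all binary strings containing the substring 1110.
By Myhill–Nerode, count the distinguishable equivalence classes: 5 classes — one per longest suffix of the input that is a prefix of '1110' (lengths 0 through 3), plus an absorbing 'already seen 1110' class.
5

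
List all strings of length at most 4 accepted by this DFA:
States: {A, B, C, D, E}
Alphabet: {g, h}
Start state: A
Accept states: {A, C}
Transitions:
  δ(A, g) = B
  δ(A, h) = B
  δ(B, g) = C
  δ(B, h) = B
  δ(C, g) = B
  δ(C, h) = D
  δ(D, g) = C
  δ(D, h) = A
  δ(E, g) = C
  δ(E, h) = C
ε, gg, hg, ghg, hhg, gggg, gghg, gghh, ghhg, hggg, hghg, hghh, hhhg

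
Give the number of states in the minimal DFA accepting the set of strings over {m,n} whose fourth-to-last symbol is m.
By Myhill–Nerode, count the distinguishable equivalence classes: 2^4 = 16 classes — the DFA must remember the last 4 symbols read; every pair of distinct length-4 suffixes is distinguishable by some continuation.
16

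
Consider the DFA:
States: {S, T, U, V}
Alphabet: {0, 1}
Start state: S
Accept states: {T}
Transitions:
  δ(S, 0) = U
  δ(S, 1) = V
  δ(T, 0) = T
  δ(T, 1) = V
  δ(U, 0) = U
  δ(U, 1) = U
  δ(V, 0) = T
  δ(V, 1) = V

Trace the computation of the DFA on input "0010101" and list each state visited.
read '0': S → U
  read '0': U → U
  read '1': U → U
  read '0': U → U
  read '1': U → U
  read '0': U → U
  read '1': U → U
S -> U -> U -> U -> U -> U -> U -> U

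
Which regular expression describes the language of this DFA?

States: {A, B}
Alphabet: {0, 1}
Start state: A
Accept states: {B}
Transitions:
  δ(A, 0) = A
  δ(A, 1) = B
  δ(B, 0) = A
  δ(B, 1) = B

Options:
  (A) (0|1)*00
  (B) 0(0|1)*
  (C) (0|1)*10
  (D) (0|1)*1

Check each option against the DFA on short strings; one disagreement eliminates an option:
  (A) (0|1)*00: on '1' the DFA goes A → B and accepts (B ∈ Accept), but the regex does not match it → eliminate
  (B) 0(0|1)*: on '0' the DFA goes A → A and rejects (A ∉ Accept), but the regex matches it → eliminate
  (C) (0|1)*10: on '1' the DFA goes A → B and accepts (B ∈ Accept), but the regex does not match it → eliminate
  (D) (0|1)*1: agrees with the DFA on every string of length ≤ 6
Only (D) is consistent with the DFA.
(D) (0|1)*1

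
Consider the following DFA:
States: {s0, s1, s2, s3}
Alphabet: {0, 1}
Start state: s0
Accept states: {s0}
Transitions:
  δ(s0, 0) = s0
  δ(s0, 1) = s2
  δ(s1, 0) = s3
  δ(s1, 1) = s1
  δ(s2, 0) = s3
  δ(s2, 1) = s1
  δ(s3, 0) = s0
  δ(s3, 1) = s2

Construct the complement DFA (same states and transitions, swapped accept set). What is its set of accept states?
Complement accept states = All states \ Original accept states
= {s0, s1, s2, s3} \ {s0}
{s1, s2, s3}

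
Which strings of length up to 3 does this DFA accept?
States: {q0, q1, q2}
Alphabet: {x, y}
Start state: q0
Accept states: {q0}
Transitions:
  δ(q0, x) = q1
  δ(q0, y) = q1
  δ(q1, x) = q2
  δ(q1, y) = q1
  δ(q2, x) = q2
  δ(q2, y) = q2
ε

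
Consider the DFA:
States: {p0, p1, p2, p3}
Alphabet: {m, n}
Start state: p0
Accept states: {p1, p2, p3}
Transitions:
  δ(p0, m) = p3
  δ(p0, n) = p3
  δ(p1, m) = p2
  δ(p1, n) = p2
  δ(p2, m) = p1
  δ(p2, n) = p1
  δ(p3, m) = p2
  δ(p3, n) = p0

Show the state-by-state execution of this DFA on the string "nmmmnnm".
read 'n': p0 → p3
  read 'm': p3 → p2
  read 'm': p2 → p1
  read 'm': p1 → p2
  read 'n': p2 → p1
  read 'n': p1 → p2
  read 'm': p2 → p1
p0 -> p3 -> p2 -> p1 -> p2 -> p1 -> p2 -> p1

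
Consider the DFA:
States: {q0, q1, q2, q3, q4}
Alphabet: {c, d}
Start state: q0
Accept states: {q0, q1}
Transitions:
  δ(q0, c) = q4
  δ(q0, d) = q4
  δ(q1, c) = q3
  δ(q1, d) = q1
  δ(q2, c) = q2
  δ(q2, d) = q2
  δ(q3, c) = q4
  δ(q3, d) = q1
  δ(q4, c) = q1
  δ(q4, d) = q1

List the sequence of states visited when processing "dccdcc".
read 'd': q0 → q4
  read 'c': q4 → q1
  read 'c': q1 → q3
  read 'd': q3 → q1
  read 'c': q1 → q3
  read 'c': q3 → q4
q0 -> q4 -> q1 -> q3 -> q1 -> q3 -> q4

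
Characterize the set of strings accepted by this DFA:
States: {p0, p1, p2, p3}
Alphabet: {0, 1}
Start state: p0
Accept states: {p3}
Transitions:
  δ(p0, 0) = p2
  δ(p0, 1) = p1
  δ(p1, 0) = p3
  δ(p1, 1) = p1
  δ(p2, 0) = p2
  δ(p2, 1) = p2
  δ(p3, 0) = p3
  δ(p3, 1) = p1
Testing a few strings:
  '010' → reject
  '0' → reject
  '10' → accept
  '001' → reject
State roles: p0=no input read; p1=started with 1, last symbol 1; p2=started with 0 (dead); p3=started with 1, last symbol 0
All binary strings that start with 1 and end with 0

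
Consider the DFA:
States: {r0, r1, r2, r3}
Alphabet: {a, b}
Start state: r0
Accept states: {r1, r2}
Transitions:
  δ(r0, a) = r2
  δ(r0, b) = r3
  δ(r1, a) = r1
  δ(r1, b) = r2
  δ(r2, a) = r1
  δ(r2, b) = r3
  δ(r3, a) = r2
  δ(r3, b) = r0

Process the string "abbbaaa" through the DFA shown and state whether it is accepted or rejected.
Processing string "abbbaaa":
  r0 --a--> r2
  r2 --b--> r3
  r3 --b--> r0
  r0 --b--> r3
  r3 --a--> r2
  r2 --a--> r1
  r1 --a--> r1
Final state: r1
Accept states: {r1, r2}
Yes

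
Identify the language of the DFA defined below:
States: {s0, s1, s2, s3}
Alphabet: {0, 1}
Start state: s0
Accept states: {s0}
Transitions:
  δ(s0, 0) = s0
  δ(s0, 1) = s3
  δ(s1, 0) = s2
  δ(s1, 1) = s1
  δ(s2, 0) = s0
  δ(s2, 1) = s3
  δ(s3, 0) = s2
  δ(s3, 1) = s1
Testing a few strings:
  '11' → reject
  '0' → accept
  '01' → reject
  '0000' → accept
State roles: s0=value ≡ 0 (mod 4); s1=value ≡ 3 (mod 4); s2=value ≡ 2 (mod 4); s3=value ≡ 1 (mod 4)
All binary strings representing a multiple of 4 (read in base 2; leading zeros allowed and ε counts as 0)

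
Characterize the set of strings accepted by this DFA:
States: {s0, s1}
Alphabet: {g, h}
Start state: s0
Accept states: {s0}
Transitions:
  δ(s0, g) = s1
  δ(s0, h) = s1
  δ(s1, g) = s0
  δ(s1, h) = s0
Testing a few strings:
  'h' → reject
  'gg' → accept
  'gh' → accept
  'g' → reject
State roles: s0=even length so far; s1=odd length so far
All strings over {g,h} of even length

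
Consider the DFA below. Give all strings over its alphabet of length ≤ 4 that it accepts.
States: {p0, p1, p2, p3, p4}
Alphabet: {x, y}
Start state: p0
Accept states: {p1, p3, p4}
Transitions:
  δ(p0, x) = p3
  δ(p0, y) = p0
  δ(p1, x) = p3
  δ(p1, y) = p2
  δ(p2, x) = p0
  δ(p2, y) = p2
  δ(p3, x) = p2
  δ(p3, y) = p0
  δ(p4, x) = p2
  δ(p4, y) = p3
x, yx, xyx, yyx, xxxx, xyyx, yxyx, yyyx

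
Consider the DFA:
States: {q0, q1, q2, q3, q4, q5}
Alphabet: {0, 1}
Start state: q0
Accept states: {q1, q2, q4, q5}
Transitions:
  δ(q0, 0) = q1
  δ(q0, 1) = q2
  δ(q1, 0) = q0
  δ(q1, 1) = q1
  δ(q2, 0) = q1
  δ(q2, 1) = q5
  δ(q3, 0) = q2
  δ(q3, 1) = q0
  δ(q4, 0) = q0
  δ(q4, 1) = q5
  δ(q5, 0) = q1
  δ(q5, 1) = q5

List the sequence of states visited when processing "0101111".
read '0': q0 → q1
  read '1': q1 → q1
  read '0': q1 → q0
  read '1': q0 → q2
  read '1': q2 → q5
  read '1': q5 → q5
  read '1': q5 → q5
q0 -> q1 -> q1 -> q0 -> q2 -> q5 -> q5 -> q5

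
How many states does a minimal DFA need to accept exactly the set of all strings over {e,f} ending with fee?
By Myhill–Nerode, count the distinguishable equivalence classes: 4 classes — one per longest suffix of the input that is a prefix of 'fee' (lengths 0 through 3); only the length-3 class is accepting.
4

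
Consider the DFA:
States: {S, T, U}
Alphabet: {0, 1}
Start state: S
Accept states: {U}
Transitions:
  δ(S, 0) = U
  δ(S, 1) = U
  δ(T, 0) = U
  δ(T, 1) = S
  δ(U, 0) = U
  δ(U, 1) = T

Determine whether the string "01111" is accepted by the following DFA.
Processing string "01111":
  S --0--> U
  U --1--> T
  T --1--> S
  S --1--> U
  U --1--> T
Final state: T
Accept states: {U}
No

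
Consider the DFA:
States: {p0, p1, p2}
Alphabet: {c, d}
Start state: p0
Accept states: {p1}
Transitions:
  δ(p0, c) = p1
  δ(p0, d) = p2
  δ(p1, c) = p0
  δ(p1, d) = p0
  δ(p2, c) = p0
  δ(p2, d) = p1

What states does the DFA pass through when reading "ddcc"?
read 'd': p0 → p2
  read 'd': p2 → p1
  read 'c': p1 → p0
  read 'c': p0 → p1
p0 -> p2 -> p1 -> p0 -> p1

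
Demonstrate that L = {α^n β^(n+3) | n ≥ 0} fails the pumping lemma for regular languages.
Assume L is regular with pumping length p. Idea: pumping the α-block breaks the fixed offset of 3.
Choose s = α^p β^(p+3) ∈ L. By the pumping lemma, s = xyz with |xy| ≤ p, |y| > 0, so y = α^k with k ≥ 1. Then xy²z = α^(p+k) β^(p+3). For this to be in L we would need p+3 = (p+k)+3, i.e. k = 0, contradicting k ≥ 1. So xy²z ∉ L.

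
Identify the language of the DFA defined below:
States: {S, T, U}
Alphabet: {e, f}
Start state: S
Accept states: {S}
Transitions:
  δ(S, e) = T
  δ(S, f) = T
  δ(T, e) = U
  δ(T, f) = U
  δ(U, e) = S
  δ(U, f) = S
Testing a few strings:
  'e' → reject
  'fe' → reject
  'f' → reject
  'eee' → accept
State roles: S=length ≡ 0 (mod 3); T=length ≡ 1 (mod 3); U=length ≡ 2 (mod 3)
All strings over {e,f} whose length is a multiple of 3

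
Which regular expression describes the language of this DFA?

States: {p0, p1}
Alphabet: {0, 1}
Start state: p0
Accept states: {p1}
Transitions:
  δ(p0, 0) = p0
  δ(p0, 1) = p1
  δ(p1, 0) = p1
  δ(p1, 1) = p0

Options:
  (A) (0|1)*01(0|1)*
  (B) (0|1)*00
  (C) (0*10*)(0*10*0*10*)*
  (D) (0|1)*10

Check each option against the DFA on short strings; one disagreement eliminates an option:
  (A) (0|1)*01(0|1)*: on '1' the DFA goes p0 → p1 and accepts (p1 ∈ Accept), but the regex does not match it → eliminate
  (B) (0|1)*00: on '1' the DFA goes p0 → p1 and accepts (p1 ∈ Accept), but the regex does not match it → eliminate
  (C) (0*10*)(0*10*0*10*)*: agrees with the DFA on every string of length ≤ 6
  (D) (0|1)*10: on '1' the DFA goes p0 → p1 and accepts (p1 ∈ Accept), but the regex does not match it → eliminate
Only (C) is consistent with the DFA.
(C) (0*10*)(0*10*0*10*)*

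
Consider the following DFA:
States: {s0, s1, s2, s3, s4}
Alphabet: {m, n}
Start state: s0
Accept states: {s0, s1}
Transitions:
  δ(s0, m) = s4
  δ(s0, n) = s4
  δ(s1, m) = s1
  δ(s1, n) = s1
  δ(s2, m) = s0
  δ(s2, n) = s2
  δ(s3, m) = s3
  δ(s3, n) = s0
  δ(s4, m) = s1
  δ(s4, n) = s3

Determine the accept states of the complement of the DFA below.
Complement accept states = All states \ Original accept states
= {s0, s1, s2, s3, s4} \ {s0, s1}
{s2, s3, s4}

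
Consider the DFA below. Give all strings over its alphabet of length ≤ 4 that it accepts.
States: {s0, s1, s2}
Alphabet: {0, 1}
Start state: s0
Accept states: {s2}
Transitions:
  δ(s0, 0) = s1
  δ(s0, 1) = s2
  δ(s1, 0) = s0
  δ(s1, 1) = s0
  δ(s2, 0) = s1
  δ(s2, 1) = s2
1, 11, 001, 011, 111, 0011, 0111, 1001, 1011, 1111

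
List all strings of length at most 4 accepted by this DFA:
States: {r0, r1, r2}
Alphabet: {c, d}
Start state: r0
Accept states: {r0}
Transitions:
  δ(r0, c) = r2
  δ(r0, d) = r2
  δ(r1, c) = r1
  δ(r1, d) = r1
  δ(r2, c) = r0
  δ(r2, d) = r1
ε, cc, dc, cccc, ccdc, dccc, dcdc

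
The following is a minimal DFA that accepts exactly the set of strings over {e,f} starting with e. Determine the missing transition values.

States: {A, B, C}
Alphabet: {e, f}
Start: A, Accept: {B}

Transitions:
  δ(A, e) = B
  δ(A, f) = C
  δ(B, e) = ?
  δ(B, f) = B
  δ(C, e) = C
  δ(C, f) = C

From the language and accept set, identify what each state tracks — A: no input read; B: started with e; C: started with f (dead).
Each missing δ(q, a) is the state matching the new tracked value after reading a.
δ(B, e) = B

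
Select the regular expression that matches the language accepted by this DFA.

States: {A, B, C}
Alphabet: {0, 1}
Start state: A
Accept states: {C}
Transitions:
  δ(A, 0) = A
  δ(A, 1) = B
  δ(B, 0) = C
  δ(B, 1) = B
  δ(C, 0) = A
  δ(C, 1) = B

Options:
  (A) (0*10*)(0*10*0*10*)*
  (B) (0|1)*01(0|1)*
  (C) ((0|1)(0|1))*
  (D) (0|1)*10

Check each option against the DFA on short strings; one disagreement eliminates an option:
  (A) (0*10*)(0*10*0*10*)*: on '1' the DFA goes A → B and rejects (B ∉ Accept), but the regex matches it → eliminate
  (B) (0|1)*01(0|1)*: on '01' the DFA goes A → A → B and rejects (B ∉ Accept), but the regex matches it → eliminate
  (C) ((0|1)(0|1))*: on ε the DFA stays in A and rejects (A ∉ Accept), but the regex matches it → eliminate
  (D) (0|1)*10: agrees with the DFA on every string of length ≤ 6
Only (D) is consistent with the DFA.
(D) (0|1)*10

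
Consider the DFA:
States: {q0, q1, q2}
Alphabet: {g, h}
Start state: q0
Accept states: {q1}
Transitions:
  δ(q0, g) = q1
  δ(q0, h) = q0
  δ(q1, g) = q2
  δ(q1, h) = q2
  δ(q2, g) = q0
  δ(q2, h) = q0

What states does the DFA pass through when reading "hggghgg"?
read 'h': q0 → q0
  read 'g': q0 → q1
  read 'g': q1 → q2
  read 'g': q2 → q0
  read 'h': q0 → q0
  read 'g': q0 → q1
  read 'g': q1 → q2
q0 -> q0 -> q1 -> q2 -> q0 -> q0 -> q1 -> q2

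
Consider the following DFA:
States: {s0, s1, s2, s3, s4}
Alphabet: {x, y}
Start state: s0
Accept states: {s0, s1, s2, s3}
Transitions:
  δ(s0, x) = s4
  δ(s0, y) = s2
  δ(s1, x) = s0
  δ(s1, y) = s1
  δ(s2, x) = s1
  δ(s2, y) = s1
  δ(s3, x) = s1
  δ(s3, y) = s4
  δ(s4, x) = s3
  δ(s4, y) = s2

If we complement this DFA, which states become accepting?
Complement accept states = All states \ Original accept states
= {s0, s1, s2, s3, s4} \ {s0, s1, s2, s3}
{s4}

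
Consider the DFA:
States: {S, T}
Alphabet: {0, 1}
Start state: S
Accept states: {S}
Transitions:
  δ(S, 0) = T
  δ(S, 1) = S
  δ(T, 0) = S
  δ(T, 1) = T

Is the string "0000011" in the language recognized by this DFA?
Processing string "0000011":
  S --0--> T
  T --0--> S
  S --0--> T
  T --0--> S
  S --0--> T
  T --1--> T
  T --1--> T
Final state: T
Accept states: {S}
No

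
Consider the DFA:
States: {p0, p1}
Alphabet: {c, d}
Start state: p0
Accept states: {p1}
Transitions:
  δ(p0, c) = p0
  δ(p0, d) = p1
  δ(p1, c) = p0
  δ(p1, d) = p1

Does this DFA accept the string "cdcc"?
Processing string "cdcc":
  p0 --c--> p0
  p0 --d--> p1
  p1 --c--> p0
  p0 --c--> p0
Final state: p0
Accept states: {p1}
No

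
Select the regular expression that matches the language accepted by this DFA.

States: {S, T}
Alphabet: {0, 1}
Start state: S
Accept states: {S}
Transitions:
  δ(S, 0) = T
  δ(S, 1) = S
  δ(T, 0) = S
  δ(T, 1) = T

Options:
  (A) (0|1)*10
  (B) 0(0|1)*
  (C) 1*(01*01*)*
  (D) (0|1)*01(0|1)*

Check each option against the DFA on short strings; one disagreement eliminates an option:
  (A) (0|1)*10: on ε the DFA stays in S and accepts (S ∈ Accept), but the regex does not match it → eliminate
  (B) 0(0|1)*: on ε the DFA stays in S and accepts (S ∈ Accept), but the regex does not match it → eliminate
  (C) 1*(01*01*)*: agrees with the DFA on every string of length ≤ 6
  (D) (0|1)*01(0|1)*: on ε the DFA stays in S and accepts (S ∈ Accept), but the regex does not match it → eliminate
Only (C) is consistent with the DFA.
(C) 1*(01*01*)*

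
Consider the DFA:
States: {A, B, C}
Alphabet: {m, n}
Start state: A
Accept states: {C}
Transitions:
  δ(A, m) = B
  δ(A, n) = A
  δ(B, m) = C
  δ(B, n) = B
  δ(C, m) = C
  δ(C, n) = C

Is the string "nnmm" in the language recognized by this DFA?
Processing string "nnmm":
  A --n--> A
  A --n--> A
  A --m--> B
  B --m--> C
Final state: C
Accept states: {C}
Yes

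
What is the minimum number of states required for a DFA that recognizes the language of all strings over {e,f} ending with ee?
By Myhill–Nerode, count the distinguishable equivalence classes: 3 classes — one per longest suffix of the input that is a prefix of 'ee' (lengths 0 through 2); only the length-2 class is accepting.
3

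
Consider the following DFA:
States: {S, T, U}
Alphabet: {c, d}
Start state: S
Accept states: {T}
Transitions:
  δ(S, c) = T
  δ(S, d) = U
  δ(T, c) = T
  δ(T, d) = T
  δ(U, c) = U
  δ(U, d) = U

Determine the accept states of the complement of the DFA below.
Complement accept states = All states \ Original accept states
= {S, T, U} \ {T}
{S, U}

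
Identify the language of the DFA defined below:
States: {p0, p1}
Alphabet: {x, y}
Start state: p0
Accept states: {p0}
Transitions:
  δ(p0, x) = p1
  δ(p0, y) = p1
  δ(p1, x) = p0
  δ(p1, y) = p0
Testing a few strings:
  'y' → reject
  'yyx' → reject
  'xx' → accept
  'xyy' → reject
State roles: p0=even length so far; p1=odd length so far
All strings over {x,y} of even length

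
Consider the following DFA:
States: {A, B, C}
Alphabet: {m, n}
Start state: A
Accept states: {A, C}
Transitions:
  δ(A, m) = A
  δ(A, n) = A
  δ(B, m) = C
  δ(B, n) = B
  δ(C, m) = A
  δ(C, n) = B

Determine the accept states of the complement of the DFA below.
Complement accept states = All states \ Original accept states
= {A, B, C} \ {A, C}
{B}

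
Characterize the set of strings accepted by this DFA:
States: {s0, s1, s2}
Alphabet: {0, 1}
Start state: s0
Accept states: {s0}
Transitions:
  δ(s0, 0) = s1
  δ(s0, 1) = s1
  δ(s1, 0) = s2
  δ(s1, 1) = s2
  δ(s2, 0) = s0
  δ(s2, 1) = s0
Testing a few strings:
  '0111' → reject
  '1010' → reject
  '1110' → reject
  '0' → reject
State roles: s0=length ≡ 0 (mod 3); s1=length ≡ 1 (mod 3); s2=length ≡ 2 (mod 3)
All binary strings whose length is a multiple of 3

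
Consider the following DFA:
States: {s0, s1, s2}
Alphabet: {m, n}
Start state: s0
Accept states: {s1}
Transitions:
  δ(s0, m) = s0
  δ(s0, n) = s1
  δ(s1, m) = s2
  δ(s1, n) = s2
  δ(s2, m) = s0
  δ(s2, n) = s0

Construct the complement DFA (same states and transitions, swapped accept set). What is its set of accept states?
Complement accept states = All states \ Original accept states
= {s0, s1, s2} \ {s1}
{s0, s2}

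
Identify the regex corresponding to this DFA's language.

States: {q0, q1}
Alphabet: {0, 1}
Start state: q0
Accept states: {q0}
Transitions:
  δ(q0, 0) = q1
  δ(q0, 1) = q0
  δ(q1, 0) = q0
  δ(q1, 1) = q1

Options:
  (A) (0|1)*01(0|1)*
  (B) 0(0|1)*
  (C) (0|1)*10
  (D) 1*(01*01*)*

Check each option against the DFA on short strings; one disagreement eliminates an option:
  (A) (0|1)*01(0|1)*: on ε the DFA stays in q0 and accepts (q0 ∈ Accept), but the regex does not match it → eliminate
  (B) 0(0|1)*: on ε the DFA stays in q0 and accepts (q0 ∈ Accept), but the regex does not match it → eliminate
  (C) (0|1)*10: on ε the DFA stays in q0 and accepts (q0 ∈ Accept), but the regex does not match it → eliminate
  (D) 1*(01*01*)*: agrees with the DFA on every string of length ≤ 6
Only (D) is consistent with the DFA.
(D) 1*(01*01*)*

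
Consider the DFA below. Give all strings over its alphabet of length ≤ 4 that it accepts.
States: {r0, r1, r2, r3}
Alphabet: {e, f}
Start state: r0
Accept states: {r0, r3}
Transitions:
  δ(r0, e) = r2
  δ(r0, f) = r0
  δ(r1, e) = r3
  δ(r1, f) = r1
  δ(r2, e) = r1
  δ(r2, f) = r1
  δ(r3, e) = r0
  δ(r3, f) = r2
ε, f, ff, eee, efe, fff, eeee, eefe, efee, effe, feee, fefe, ffff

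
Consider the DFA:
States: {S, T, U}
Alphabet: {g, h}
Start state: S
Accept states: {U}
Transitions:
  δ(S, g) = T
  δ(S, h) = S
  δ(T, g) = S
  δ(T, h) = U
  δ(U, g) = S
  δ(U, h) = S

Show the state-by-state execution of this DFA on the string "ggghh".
read 'g': S → T
  read 'g': T → S
  read 'g': S → T
  read 'h': T → U
  read 'h': U → S
S -> T -> S -> T -> U -> S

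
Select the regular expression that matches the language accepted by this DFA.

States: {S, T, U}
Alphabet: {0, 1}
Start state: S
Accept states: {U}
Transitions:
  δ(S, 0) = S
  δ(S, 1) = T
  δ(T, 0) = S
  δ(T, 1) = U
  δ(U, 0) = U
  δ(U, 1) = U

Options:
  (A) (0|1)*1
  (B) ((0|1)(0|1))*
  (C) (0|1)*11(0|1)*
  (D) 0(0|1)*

Check each option against the DFA on short strings; one disagreement eliminates an option:
  (A) (0|1)*1: on '1' the DFA goes S → T and rejects (T ∉ Accept), but the regex matches it → eliminate
  (B) ((0|1)(0|1))*: on ε the DFA stays in S and rejects (S ∉ Accept), but the regex matches it → eliminate
  (C) (0|1)*11(0|1)*: agrees with the DFA on every string of length ≤ 6
  (D) 0(0|1)*: on '0' the DFA goes S → S and rejects (S ∉ Accept), but the regex matches it → eliminate
Only (C) is consistent with the DFA.
(C) (0|1)*11(0|1)*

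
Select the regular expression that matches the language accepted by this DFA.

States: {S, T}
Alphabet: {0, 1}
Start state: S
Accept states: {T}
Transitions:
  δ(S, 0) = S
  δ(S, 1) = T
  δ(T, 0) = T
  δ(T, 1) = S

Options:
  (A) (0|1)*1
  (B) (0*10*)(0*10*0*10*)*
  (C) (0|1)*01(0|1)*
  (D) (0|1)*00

Check each option against the DFA on short strings; one disagreement eliminates an option:
  (A) (0|1)*1: on '10' the DFA goes S → T → T and accepts (T ∈ Accept), but the regex does not match it → eliminate
  (B) (0*10*)(0*10*0*10*)*: agrees with the DFA on every string of length ≤ 6
  (C) (0|1)*01(0|1)*: on '1' the DFA goes S → T and accepts (T ∈ Accept), but the regex does not match it → eliminate
  (D) (0|1)*00: on '1' the DFA goes S → T and accepts (T ∈ Accept), but the regex does not match it → eliminate
Only (B) is consistent with the DFA.
(B) (0*10*)(0*10*0*10*)*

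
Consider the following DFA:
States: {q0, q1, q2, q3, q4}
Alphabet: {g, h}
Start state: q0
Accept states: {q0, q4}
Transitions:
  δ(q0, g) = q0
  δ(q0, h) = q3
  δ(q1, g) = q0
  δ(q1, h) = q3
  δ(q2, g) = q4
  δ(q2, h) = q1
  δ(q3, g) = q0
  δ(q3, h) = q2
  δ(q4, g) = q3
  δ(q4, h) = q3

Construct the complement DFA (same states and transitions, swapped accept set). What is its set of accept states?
Complement accept states = All states \ Original accept states
= {q0, q1, q2, q3, q4} \ {q0, q4}
{q1, q2, q3}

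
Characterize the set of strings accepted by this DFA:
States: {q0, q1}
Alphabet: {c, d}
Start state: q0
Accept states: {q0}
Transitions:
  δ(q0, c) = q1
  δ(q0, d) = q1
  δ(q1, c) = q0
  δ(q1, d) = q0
Testing a few strings:
  'cc' → accept
  'ddd' → reject
  'dc' → accept
  'cd' → accept
State roles: q0=even length so far; q1=odd length so far
All strings over {c,d} of even length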